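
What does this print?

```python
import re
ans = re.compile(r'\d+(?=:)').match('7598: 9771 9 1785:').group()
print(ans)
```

7598

Lookahead/lookbehind check context without consuming it, so the matched span excludes the asserted characters.
`re.match` only tries the pattern at the start of the string.
The match spans [0:4] → '7598'.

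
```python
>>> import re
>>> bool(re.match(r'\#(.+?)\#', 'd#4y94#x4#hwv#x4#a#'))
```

False

`re.match` won't scan ahead — the pattern has to work from the very first character.
Here the pattern fails at index 0, so the call returns None, and `bool(None)` is False.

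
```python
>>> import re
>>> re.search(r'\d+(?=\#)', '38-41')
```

The positive lookaround only admits positions where the adjacent text matches; those characters stay outside the span.
Here no position works, so the call returns None.

None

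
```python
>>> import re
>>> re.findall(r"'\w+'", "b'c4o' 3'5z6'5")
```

["'c4o'", "'5z6'"]

Walking the string: at [1:6] → "'c4o'"; at [8:13] → "'5z6'".
No capturing groups, so `findall` returns the 2 full match strings.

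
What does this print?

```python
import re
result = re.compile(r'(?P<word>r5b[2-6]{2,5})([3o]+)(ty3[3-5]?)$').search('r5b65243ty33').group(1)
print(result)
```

The match spans [0:12] → 'r5b65243ty33'.
Captured: group 1 = 'r5b6524', group 2 = '3', group 3 = 'ty33'.

r5b6524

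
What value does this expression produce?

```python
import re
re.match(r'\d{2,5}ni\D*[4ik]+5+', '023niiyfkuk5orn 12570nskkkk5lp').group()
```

'023niiyfkuk5'

`re.match` won't scan ahead — the pattern has to work from the very first character.
The match spans [0:12] → '023niiyfkuk5'.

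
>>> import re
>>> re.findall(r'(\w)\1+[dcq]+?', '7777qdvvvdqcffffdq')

`\1` is not a pattern — it's the concrete string captured by group 1, re-applied verbatim.
One capturing group, so `findall` returns just the captured substring from each match — 3 in all.

['7', 'v', 'f']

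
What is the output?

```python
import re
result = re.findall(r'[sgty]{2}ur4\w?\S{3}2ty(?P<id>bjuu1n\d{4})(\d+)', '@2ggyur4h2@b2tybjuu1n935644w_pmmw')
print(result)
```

[('bjuu1n9356', '44')]

This matches exactly 2 of one of [sgty], then the literal 'ur4'; then optionally a word character, then exactly 3 of a non-whitespace character, then the literal '2ty'; then the literal 'bju', then the literal 'u1n', then exactly 4 of a digit (captured as 'id'); then one or more of a digit (captured).
With 2 capturing groups, `findall` returns a 2-tuple per match.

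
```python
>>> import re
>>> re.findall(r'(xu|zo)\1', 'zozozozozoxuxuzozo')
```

`\1` has to match the exact text group 1 already captured.
Walking the string: at [0:4] match 'zozo', group 1 = 'zo'; at [4:8] match 'zozo', group 1 = 'zo'; at [10:14] match 'xuxu', group 1 = 'xu'; at [14:18] match 'zozo', group 1 = 'zo'.
Because there's exactly one group, `findall` drops the full match and keeps group 1 from each hit.

['zo', 'zo', 'xu', 'zo']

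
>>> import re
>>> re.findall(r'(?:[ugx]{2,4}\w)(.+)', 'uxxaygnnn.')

The pattern matches 2 to 4 of one of [ugx], then a word character (non-capturing group); then one or more of any character (captured).
Matches: at [0:10] match 'uxxaygnnn.', group 1 = 'ygnnn.'.
One capturing group, so `findall` returns just the captured substring from the one match — 1 in all.

['ygnnn.']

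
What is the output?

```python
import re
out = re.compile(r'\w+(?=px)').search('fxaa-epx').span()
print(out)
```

(5, 6)

The lookaround is zero-width — it requires the adjacent text to match without consuming it, so the asserted text isn't part of the match.
`re.search` tries every starting position until one works.
The match spans [5:6] → 'e'.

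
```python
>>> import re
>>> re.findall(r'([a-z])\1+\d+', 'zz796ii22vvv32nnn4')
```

['z', 'i', 'v', 'n']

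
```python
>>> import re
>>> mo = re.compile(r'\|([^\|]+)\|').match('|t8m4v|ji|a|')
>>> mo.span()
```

(0, 7)

`re.match` only tries the pattern at the start of the string.
The match spans [0:7] → '|t8m4v|'.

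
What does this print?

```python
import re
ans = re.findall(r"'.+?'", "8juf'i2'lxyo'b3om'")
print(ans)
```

["'i2'", "'b3om'"]

A `+?`/`*?`/`{m,n}?` starts at its minimum and grows only as far as needed for what follows to match.
`findall` yields the raw match text (2 of them) because the pattern has no groups.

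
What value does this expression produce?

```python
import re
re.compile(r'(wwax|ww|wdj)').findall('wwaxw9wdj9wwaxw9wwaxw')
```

['wwax', 'wdj', 'wwax', 'wwax']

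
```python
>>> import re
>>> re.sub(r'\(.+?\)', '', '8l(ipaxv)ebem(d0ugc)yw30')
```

A non-greedy quantifier consumes as few characters as it can — just enough that the remainder of the pattern still matches from where it stops; whatever follows it matches normally.
Matches: at [2:9] → '(ipaxv)'; at [13:20] → '(d0ugc)'.
`sub` substitutes '' at each match site.

'8lebemyw30'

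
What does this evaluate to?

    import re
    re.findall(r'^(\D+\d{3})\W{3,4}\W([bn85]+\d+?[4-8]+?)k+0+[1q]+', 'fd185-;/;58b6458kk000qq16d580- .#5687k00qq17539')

Pattern: anchored at the start of the string; then one or more of a non-digit, then exactly 3 of a digit (captured); then 3 to 4 of a non-word character, then a non-word character; then one or more of one of [bn85], then one or more of a digit (lazy), then one or more of a character in [4-8] (lazy) (captured); then one or more of the literal 'k', then one or more of the literal '0', then one or more of one of [1q].
Scanning left to right: at [0:24] match 'fd185-;/;58b6458kk000qq1', groups = ('fd185', '58b6458').
2 groups means the one result is a tuple of 2 captured strings — 1 here.

[('fd185', '58b6458')]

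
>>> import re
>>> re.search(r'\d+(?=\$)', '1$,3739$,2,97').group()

Lookahead/lookbehind check context without consuming it, so the matched span excludes the asserted characters.
The match spans [0:1] → '1'.

'1'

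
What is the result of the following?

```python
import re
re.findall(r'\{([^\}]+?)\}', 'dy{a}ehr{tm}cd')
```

Walking the string: at [2:5] match '{a}', group 1 = 'a'; at [8:12] match '{tm}', group 1 = 'tm'.
Because there's exactly one group, `findall` drops the full match and keeps group 1 from each hit.

['a', 'tm']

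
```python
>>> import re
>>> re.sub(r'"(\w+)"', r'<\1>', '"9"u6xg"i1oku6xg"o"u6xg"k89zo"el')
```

'<9>u6xg<i1oku6xg>o<u6xg>k89zo"el'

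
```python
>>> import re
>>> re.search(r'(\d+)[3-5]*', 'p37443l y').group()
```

The match spans [1:6] → '37443'.

'37443'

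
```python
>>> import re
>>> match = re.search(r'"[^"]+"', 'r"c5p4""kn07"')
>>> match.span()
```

(1, 7)

`search` walks the string left to right and returns the first match it finds.
The match spans [1:7] → '"c5p4"'.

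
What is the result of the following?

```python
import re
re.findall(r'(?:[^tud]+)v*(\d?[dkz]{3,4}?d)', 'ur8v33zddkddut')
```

Pattern: one or more of any character except [tud] (non-capturing group); then zero or more of a literal 'v'; then optionally a digit, then 3 to 4 of one of [dkz] (lazy), then the literal 'd' (captured).
Because the quantifier is non-greedy, it stops expanding at the earliest point where the rest of the pattern can succeed.
Walking the string: at [1:11] match 'r8v33zddkd', group 1 = 'ddkd'.
`findall` collects group 1 from the one match (1 total).

['ddkd']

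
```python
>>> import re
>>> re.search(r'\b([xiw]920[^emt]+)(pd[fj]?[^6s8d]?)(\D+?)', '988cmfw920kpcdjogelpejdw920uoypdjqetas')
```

This matches a word boundary (`\b`, zero-width); then one of [xiw], then the literal '920', then one or more of any character except [emt] (captured); then the literal 'pd', then optionally one of [fj], then optionally any character except [6s8d] (captured); then one or more of a non-digit (lazy) (captured).
Here nothing in the string fits, so the call returns None.

None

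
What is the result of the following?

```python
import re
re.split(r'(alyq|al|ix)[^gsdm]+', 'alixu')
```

Matches to split on: at [0:5] → 'alixu'.
`re.split` interleaves the captured-group text with the surrounding fragments.

['', 'al', '']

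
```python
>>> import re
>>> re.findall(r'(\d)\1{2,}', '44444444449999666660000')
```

['4', '9', '6', '0']

`\1` is not a pattern — it's the concrete string captured by group 1, re-applied verbatim.
Scanning left to right: at [0:10] match '4444444444', group 1 = '4'; at [10:14] match '9999', group 1 = '9'; at [14:19] match '66666', group 1 = '6'; at [19:23] match '0000', group 1 = '0'.
One capturing group, so `findall` returns just the captured substring from each match — 4 in all.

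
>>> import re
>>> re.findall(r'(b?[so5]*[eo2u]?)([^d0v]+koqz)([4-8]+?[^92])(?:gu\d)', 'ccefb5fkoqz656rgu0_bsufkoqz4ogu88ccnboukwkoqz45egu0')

[('', 'ccefb5fkoqz', '656r'), ('', '_bsufkoqz4ogu88ccnboukwkoqz', '45e')]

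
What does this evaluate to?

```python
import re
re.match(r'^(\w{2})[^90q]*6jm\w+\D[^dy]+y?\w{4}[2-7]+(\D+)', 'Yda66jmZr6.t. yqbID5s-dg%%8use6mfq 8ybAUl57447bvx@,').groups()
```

('Yd', 's-dg%%')

Pattern: anchored at the start of the string; then exactly 2 of a word character (captured); then zero or more of any character except [90q], then the literal '6jm'; then one or more of a word character, then a non-digit, then one or more of any character except [dy]; then optionally the literal 'y', then exactly 4 of a word character, then one or more of a character in [2-7]; then one or more of a non-digit (captured).
With `match`, the pattern is implicitly anchored at the beginning.
The match spans [0:26] → 'Yda66jmZr6.t. yqbID5s-dg%%'.
Captured: group 1 = 'Yd', group 2 = 's-dg%%'.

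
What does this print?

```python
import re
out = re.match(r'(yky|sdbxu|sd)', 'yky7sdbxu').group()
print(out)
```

yky

`re.match` only tries the pattern at the start of the string.
The match spans [0:3] → 'yky'.
Captured: group 1 = 'yky'.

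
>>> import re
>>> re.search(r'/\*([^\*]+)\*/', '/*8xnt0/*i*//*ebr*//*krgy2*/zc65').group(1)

`re.search` scans for the first position where the pattern succeeds.
The match spans [7:12] → '/*i*/'.
Captured: group 1 = 'i'.

'i'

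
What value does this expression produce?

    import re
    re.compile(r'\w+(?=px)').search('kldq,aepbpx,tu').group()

'aepb'

Lookahead/lookbehind check context without consuming it, so the matched span excludes the asserted characters.
The match spans [5:9] → 'aepb'.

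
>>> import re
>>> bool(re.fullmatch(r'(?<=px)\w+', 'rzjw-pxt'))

For `fullmatch`, every character of the input must be accounted for by the pattern.
Here there's no way to consume every character, so the call returns None, and `bool(None)` is False.

False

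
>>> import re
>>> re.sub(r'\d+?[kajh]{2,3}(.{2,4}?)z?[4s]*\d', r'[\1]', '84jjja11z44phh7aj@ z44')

This matches one or more of a digit (lazy), then 2 to 3 of one of [kajh]; then 2 to 4 of any character (lazy) (captured); then optionally a literal 'z', then zero or more of one of [4s], then a digit.
Each match is replaced using the text its own group 1 captured.

'[a1]z44phh[@ ]'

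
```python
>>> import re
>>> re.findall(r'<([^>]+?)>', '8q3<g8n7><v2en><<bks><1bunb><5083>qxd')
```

['g8n7', 'v2en', '<bks', '1bunb', '5083']

Matches: at [3:9] match '<g8n7>', group 1 = 'g8n7'; at [9:15] match '<v2en>', group 1 = 'v2en'; at [15:21] match '<<bks>', group 1 = '<bks'; at [21:28] match '<1bunb>', group 1 = '1bunb'; at [28:34] match '<5083>', group 1 = '5083'.
`findall` collects group 1 from each match (5 total).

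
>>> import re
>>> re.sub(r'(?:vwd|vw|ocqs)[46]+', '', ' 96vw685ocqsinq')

' 9685ocqsinq'

Matches: at [3:6] → 'vw6'.
Each match is replaced by ''.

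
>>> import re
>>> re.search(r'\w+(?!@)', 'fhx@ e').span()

(0, 2)

A negative assertion filters positions out without eating any characters.
The match spans [0:2] → 'fh'.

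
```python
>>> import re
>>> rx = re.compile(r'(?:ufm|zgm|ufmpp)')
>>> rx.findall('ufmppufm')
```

['ufm', 'ufm']

`|` is ordered: at each position the engine commits to the first alternative that works.
Matches: at [0:3] → 'ufm'; at [5:8] → 'ufm'.
`findall` yields the raw match text (2 of them) because the pattern has no groups.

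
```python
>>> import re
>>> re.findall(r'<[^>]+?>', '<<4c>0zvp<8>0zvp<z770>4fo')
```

['<<4c>', '<8>', '<z770>']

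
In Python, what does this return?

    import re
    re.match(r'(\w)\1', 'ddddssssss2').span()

(0, 2)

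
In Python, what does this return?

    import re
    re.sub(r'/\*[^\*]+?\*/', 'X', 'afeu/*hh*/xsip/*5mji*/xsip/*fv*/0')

'afeuXxsipXxsipX0'

Matches: at [4:10] → '/*hh*/'; at [14:22] → '/*5mji*/'; at [26:32] → '/*fv*/'.
`sub` substitutes 'X' at each match site.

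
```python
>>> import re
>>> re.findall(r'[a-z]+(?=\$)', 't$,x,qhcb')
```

The positive lookaround only admits positions where the adjacent text matches; those characters stay outside the span.
Walking the string: at [0:1] → 't'.
With no groups in the pattern, `findall` gives back each whole match — 1 here.

['t']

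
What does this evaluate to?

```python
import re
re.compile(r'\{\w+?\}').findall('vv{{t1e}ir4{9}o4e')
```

`findall` yields the raw match text (2 of them) because the pattern has no groups.

['{t1e}', '{9}']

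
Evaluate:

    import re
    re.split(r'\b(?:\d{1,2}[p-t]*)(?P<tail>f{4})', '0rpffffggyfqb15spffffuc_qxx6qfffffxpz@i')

This matches a word boundary (`\b`, zero-width); then 1 to 2 of a digit, then zero or more of a character in [p-t] (non-capturing group); then exactly 4 of a literal 'f' (captured as 'tail').
With a capturing group present, the delimiter's captured portion is kept in the result list.

['', 'ffff', 'ggyfqb15spffffuc_qxx6qfffffxpz@i']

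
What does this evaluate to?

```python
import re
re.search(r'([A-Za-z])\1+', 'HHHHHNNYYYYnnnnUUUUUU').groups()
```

`\1` is not a pattern — it's the concrete string captured by group 1, re-applied verbatim.
`re.search` tries every starting position until one works.
The match spans [0:5] → 'HHHHH'.
Captured: group 1 = 'H'.

('H',)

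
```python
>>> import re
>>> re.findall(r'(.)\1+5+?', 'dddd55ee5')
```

`\1` has to match the exact text group 1 already captured.
Walking the string: at [0:5] match 'dddd5', group 1 = 'd'; at [6:9] match 'ee5', group 1 = 'e'.
`findall` collects group 1 from each match (2 total).

['d', 'e']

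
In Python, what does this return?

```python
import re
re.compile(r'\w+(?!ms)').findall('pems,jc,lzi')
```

The negative lookahead/lookbehind blocks any match where the forbidden context is present.
`findall` yields the raw match text (3 of them) because the pattern has no groups.

['pems', 'jc', 'lzi']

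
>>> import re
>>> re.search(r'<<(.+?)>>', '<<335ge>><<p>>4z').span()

`search` walks the string left to right and returns the first match it finds.
The match spans [0:9] → '<<335ge>>'.
Captured: group 1 = '335ge'.

(0, 9)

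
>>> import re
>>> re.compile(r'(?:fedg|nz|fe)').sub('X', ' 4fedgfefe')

Alternation isn't longest-match — the leftmost alternative that fits at this position is chosen.
Each match is replaced by 'X'.

' 4XXX'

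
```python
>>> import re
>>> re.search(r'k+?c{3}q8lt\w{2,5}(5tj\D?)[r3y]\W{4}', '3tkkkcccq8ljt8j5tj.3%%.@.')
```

Pattern: one or more of a literal 'k' (lazy), then exactly 3 of the literal 'c'; then the literal 'q', then the literal '8lt', then 2 to 5 of a word character; then the literal '5tj', then optionally a non-digit (captured); then one of [r3y], then exactly 4 of a non-word character.
`search` walks the string left to right and returns the first match it finds.
Here the pattern never matches, so the call returns None.

None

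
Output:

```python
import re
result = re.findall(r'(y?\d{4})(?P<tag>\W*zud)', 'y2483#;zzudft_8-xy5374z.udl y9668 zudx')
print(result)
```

This matches optionally a literal 'y', then exactly 4 of a digit (captured); then zero or more of a non-word character, then the literal 'zud' (captured as 'tag').
Matches: at [28:37] match 'y9668 zud', groups = ('y9668', ' zud').
`findall` packs the 2 group values into a tuple for every match.

[('y9668', ' zud')]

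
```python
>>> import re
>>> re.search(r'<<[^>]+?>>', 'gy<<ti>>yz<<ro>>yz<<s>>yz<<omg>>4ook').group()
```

'<<ti>>'

The match spans [2:8] → '<<ti>>'.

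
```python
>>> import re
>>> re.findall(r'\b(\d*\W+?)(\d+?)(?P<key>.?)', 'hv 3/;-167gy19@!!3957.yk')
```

With the lazy modifier that quantifier settles for the fewest repetitions that let the rest of the pattern succeed (the atoms after it are unaffected and can still be greedy).
With 3 capturing groups, `findall` returns a 3-tuple per match.

[(' ', '3', '/'), ('@!!', '3', '9')]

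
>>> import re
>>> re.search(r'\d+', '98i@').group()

'98'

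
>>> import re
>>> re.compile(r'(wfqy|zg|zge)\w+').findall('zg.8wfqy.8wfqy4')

Because there's exactly one group, `findall` drops the full match and keeps group 1 from the one hit.

['wfqy']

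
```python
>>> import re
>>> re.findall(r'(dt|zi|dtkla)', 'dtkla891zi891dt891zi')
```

Alternation isn't longest-match — the leftmost alternative that fits at this position is chosen.
Matches: at [0:2] match 'dt', group 1 = 'dt'; at [8:10] match 'zi', group 1 = 'zi'; at [13:15] match 'dt', group 1 = 'dt'; at [18:20] match 'zi', group 1 = 'zi'.
With a single group, `findall` returns only what that group captured — 4 items.

['dt', 'zi', 'dt', 'zi']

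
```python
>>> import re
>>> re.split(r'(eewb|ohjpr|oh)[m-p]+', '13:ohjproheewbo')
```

Matches to split on: at [3:9] → 'ohjpro'; at [10:15] → 'eewbo'.
Because the pattern has a capturing group, `split` also inserts each captured text between the pieces.

['13:', 'ohjpr', 'h', 'eewb', '']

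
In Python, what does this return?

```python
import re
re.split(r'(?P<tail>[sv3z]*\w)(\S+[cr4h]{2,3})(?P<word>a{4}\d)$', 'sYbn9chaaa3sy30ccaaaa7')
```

['', 'sY', 'bn9chaaa3sy30cc', 'aaaa7', '']

Because the pattern has a capturing group, `split` also inserts each captured text between the pieces.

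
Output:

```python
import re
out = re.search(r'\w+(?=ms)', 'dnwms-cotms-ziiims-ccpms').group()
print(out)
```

The positive lookaround only admits positions where the adjacent text matches; those characters stay outside the span.
`search` walks the string left to right and returns the first match it finds.
The match spans [0:3] → 'dnw'.

dnw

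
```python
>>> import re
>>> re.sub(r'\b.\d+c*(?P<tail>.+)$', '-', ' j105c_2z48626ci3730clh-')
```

' -'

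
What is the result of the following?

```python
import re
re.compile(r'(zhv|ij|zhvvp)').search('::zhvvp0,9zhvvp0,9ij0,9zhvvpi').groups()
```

('zhv',)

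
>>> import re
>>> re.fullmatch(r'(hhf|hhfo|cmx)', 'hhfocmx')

None

For `fullmatch`, every character of the input must be accounted for by the pattern.
Here there's no way to consume every character, so the call returns None.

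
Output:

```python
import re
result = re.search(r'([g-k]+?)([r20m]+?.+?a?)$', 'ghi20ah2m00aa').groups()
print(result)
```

The match spans [0:13] → 'ghi20ah2m00aa'.
Captured: group 1 = 'ghi', group 2 = '20ah2m00aa'.

('ghi', '20ah2m00aa')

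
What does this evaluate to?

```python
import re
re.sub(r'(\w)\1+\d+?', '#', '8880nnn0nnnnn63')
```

'###3'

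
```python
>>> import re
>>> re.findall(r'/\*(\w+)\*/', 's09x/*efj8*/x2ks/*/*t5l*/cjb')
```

Walking the string: at [4:12] match '/*efj8*/', group 1 = 'efj8'; at [18:25] match '/*t5l*/', group 1 = 't5l'.
With a single group, `findall` returns only what that group captured — 2 items.

['efj8', 't5l']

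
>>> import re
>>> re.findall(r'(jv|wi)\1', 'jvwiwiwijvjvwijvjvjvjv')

`\1` has to match the exact text group 1 already captured.
Walking the string: at [2:6] match 'wiwi', group 1 = 'wi'; at [8:12] match 'jvjv', group 1 = 'jv'; at [14:18] match 'jvjv', group 1 = 'jv'; at [18:22] match 'jvjv', group 1 = 'jv'.
With a single group, `findall` returns only what that group captured — 4 items.

['wi', 'jv', 'jv', 'jv']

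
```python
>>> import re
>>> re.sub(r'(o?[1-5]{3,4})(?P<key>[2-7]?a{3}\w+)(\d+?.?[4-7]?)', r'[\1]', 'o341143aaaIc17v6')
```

This matches optionally the literal 'o', then 3 to 4 of a character in [1-5] (captured); then optionally a character in [2-7], then exactly 3 of a literal 'a', then one or more of a word character (captured as 'key'); then one or more of a digit (lazy), then optionally any character, then optionally a character in [4-7] (captured).
Matches: at [2:16] → '41143aaaIc17v6'.
`\1` in the replacement pulls in group 1's text for each match.

'o3[4114]'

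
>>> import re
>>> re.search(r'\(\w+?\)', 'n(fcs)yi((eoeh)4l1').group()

'(fcs)'

`re.search` tries every starting position until one works.
The match spans [1:6] → '(fcs)'.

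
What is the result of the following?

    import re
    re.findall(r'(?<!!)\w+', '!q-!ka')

['a']

The negative lookahead/lookbehind blocks any match where the forbidden context is present.
Matches: at [5:6] → 'a'.
Since nothing is captured, `findall` lists the 1 matched substring directly.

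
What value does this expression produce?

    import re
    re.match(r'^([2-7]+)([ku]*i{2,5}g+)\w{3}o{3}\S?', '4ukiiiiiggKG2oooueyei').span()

(0, 17)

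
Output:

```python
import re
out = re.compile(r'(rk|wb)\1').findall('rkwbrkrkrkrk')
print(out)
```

After group 1 captures some text, `\1` only succeeds where that same text appears again.
Matches: at [4:8] match 'rkrk', group 1 = 'rk'; at [8:12] match 'rkrk', group 1 = 'rk'.
With a single group, `findall` returns only what that group captured — 2 items.

['rk', 'rk']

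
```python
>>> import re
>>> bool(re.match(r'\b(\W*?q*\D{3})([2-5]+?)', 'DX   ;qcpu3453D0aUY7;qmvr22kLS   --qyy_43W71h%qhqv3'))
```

`re.match` won't scan ahead — the pattern has to work from the very first character.
Here the pattern fails at index 0, so the call returns None, and `bool(None)` is False.

False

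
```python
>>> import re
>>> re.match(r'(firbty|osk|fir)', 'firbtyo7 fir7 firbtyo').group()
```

'firbty'

`re.match` won't scan ahead — the pattern has to work from the very first character.
The match spans [0:6] → 'firbty'.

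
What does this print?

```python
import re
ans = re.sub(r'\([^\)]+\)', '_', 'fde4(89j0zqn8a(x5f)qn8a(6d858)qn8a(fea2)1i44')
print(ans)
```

fde4_qn8a_qn8a_1i44

Matches: at [4:19] → '(89j0zqn8a(x5f)'; at [23:30] → '(6d858)'; at [34:40] → '(fea2)'.
Each match is replaced by '_'.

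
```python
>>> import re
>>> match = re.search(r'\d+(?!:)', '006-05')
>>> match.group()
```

'006'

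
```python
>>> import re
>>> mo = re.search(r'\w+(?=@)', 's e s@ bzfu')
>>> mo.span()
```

(4, 5)

Because the assertion is zero-width, the text it checks is not consumed and won't appear in the result.
The match spans [4:5] → 's'.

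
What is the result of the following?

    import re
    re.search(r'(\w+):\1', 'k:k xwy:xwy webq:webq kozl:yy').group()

'k:k'

`\1` is not a pattern — it's the concrete string captured by group 1, re-applied verbatim.
The match spans [0:3] → 'k:k'.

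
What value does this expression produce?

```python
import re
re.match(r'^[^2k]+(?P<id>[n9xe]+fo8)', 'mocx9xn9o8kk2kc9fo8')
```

With `match`, the pattern is implicitly anchored at the beginning.
Here the pattern fails at index 0, so the call returns None.

None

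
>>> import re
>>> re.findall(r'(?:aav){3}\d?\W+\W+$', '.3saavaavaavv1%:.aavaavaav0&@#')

['aavaavaav0&@#']

This matches the literal 'aav' repeated 3 times, then optionally a digit; then one or more of a non-word character, then one or more of a non-word character; then anchored at the end.
Scanning left to right: at [17:30] → 'aavaavaav0&@#'.
No capturing groups, so `findall` returns the 1 full match string.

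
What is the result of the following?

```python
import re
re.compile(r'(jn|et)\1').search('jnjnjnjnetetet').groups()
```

The match spans [0:4] → 'jnjn'.
Captured: group 1 = 'jn'.

('jn',)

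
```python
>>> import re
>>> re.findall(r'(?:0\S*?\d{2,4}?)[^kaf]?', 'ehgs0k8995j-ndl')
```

Pattern: a literal '0', then zero or more of a non-whitespace character (lazy), then 2 to 4 of a digit (lazy) (non-capturing group); then optionally any character except [kaf].
Because the quantifier is non-greedy, it stops expanding at the earliest point where the rest of the pattern can succeed.
Walking the string: at [4:9] → '0k899'.
No capturing groups, so `findall` returns the 1 full match string.

['0k899']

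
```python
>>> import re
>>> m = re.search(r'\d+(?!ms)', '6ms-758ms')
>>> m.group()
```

'75'

A negative assertion filters positions out without eating any characters.
`re.search` tries every starting position until one works.
The match spans [4:6] → '75'.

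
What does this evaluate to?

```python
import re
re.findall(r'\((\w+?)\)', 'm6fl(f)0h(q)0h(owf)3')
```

['f', 'q', 'owf']

`findall` collects group 1 from each match (3 total).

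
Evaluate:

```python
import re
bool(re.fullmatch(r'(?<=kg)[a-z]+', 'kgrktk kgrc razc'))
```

`re.fullmatch` requires the pattern to consume the entire string.
Here there's no way to consume every character, so the call returns None, and `bool(None)` is False.

False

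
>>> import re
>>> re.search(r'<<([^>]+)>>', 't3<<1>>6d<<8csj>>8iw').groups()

('1',)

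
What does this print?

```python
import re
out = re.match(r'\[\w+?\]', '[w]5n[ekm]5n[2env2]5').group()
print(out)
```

[w]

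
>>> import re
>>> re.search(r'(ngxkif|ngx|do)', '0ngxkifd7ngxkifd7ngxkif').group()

'ngxkif'

`|` is ordered: at each position the engine commits to the first alternative that works.
`search` walks the string left to right and returns the first match it finds.
The match spans [1:7] → 'ngxkif'.
Captured: group 1 = 'ngxkif'.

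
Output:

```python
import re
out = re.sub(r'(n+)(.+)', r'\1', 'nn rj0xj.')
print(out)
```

nn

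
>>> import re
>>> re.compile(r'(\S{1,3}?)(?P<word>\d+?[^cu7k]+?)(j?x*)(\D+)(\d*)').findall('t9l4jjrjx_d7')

[('t', '9l4', 'j', 'jrjx_d', '7')]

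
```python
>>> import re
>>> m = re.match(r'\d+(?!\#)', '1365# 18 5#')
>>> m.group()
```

'136'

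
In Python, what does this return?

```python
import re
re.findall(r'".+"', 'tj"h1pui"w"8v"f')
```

['"h1pui"w"8v"']

Matches: at [2:14] → '"h1pui"w"8v"'.
`findall` yields the raw match text (1 of them) because the pattern has no groups.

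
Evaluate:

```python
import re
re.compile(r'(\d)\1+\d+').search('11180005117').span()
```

A backreference is literal: `\1` must see the identical characters the first group matched.
`search` walks the string left to right and returns the first match it finds.
The match spans [0:11] → '11180005117'.
Captured: group 1 = '1'.

(0, 11)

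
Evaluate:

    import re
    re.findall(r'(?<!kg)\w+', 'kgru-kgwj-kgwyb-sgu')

['kgru', 'kgwj', 'kgwyb', 'sgu']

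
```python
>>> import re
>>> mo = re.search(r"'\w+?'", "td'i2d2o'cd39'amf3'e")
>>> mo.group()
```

"'i2d2o'"

`re.search` tries every starting position until one works.
The match spans [2:9] → "'i2d2o'".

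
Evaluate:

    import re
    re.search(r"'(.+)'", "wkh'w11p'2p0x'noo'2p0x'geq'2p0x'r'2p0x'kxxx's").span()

Unlike `match`, `search` isn't anchored — it looks for the pattern anywhere in the string.
The match spans [3:44] → "'w11p'2p0x'noo'2p0x'geq'2p0x'r'2p0x'kxxx'".
Captured: group 1 = "w11p'2p0x'noo'2p0x'geq'2p0x'r'2p0x'kxxx".

(3, 44)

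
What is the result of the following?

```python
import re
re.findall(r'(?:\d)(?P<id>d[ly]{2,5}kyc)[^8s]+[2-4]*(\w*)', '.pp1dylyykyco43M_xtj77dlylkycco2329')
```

Pattern: a digit (non-capturing group); then a literal 'd', then 2 to 5 of one of [ly], then the literal 'kyc' (captured as 'id'); then one or more of any character except [8s], then zero or more of a character in [2-4]; then zero or more of a word character (captured).
Matches: at [3:35] match '1dylyykyco43M_xtj77dlylkycco2329', groups = ('dylyykyc', '').
`findall` packs the 2 group values into a tuple for every match.

[('dylyykyc', '')]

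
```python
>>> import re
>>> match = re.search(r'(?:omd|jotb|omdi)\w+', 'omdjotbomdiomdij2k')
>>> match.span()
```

(0, 18)

The match spans [0:18] → 'omdjotbomdiomdij2k'.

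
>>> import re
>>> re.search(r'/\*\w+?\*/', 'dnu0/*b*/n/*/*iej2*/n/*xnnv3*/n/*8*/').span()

(4, 9)

The match spans [4:9] → '/*b*/'.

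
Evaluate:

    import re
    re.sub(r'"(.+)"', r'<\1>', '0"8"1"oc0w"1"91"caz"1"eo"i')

The replacement refers to a captured group, so each match is rewritten using its own captured text.

'0<8"1"oc0w"1"91"caz"1"eo>i'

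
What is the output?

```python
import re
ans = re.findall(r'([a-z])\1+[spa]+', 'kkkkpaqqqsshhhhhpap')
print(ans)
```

A backreference is literal: `\1` must see the identical characters the first group matched.
Matches: at [0:6] match 'kkkkpa', group 1 = 'k'; at [6:11] match 'qqqss', group 1 = 'q'; at [11:19] match 'hhhhhpap', group 1 = 'h'.
With a single group, `findall` returns only what that group captured — 3 items.

['k', 'q', 'h']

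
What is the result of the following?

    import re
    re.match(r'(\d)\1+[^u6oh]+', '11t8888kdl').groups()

('1',)

The match spans [0:10] → '11t8888kdl'.
Captured: group 1 = '1'.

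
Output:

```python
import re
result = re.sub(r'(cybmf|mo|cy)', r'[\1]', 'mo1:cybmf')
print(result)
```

[mo]1:[cybmf]

Alternation tries branches left to right and keeps the first one that lets the overall match succeed at that position.
Matches: at [0:2] → 'mo'; at [4:9] → 'cybmf'.
Each match is replaced using the text its own group 1 captured.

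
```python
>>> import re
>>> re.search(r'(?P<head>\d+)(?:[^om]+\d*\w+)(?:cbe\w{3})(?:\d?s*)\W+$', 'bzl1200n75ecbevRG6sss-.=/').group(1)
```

'1200'

The match spans [3:25] → '1200n75ecbevRG6sss-.=/'.
Captured: group 1 = '1200'.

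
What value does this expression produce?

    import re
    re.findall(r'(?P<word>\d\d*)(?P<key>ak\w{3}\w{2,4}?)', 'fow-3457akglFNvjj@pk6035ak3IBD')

[('3457', 'akglFNv')]

Pattern: a digit, then zero or more of a digit (captured as 'word'); then the literal 'ak', then exactly 3 of a word character, then 2 to 4 of a word character (lazy) (captured as 'key').
`findall` packs the 2 group values into a tuple for every match.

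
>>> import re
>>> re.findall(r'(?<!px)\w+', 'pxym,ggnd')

['pxym', 'ggnd']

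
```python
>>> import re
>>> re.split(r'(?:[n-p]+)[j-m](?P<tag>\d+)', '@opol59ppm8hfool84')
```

['@', '59', '', '8', 'hf', '84', '']

The pattern matches one or more of a character in [n-p] (non-capturing group); then a character in [j-m]; then one or more of a digit (captured as 'tag').
Matches to split on: at [1:7] → 'opol59'; at [7:11] → 'ppm8'; at [13:18] → 'ool84'.
The group in the pattern means `split` returns the separators' captures alongside the pieces.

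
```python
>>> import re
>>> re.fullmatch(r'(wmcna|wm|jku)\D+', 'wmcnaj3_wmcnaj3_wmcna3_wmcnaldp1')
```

None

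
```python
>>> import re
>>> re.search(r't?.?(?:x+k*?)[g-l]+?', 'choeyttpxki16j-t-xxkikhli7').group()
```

'tpxk'

The `?` after the quantifier makes it lazy — it takes as little as possible before letting the rest of the pattern try.
The match spans [6:10] → 'tpxk'.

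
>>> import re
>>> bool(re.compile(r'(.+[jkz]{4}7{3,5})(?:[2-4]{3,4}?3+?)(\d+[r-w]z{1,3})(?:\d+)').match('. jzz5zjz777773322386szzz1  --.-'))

False

This matches one or more of any character, then exactly 4 of one of [jkz], then 3 to 5 of the literal '7' (captured); then 3 to 4 of a character in [2-4] (lazy), then one or more of a literal '3' (lazy) (non-capturing group); then one or more of a digit, then a character in [r-w], then 1 to 3 of a literal 'z' (captured); then one or more of a digit (non-capturing group).
`re.match` won't scan ahead — the pattern has to work from the very first character.
Here the pattern fails at index 0, so the call returns None, and `bool(None)` is False.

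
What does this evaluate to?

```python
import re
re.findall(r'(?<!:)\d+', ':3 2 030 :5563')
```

['2', '030', '563']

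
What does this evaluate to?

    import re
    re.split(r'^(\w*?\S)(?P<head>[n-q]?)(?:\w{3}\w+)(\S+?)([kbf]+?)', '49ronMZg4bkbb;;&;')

['', '4', '', 'b', 'b', ';;&;']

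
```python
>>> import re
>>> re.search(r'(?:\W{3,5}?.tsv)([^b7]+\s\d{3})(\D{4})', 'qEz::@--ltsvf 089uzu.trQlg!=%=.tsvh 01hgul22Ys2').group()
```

'::@--ltsvf 089uzu.'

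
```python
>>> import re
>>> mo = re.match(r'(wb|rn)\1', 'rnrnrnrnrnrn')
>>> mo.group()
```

After group 1 captures some text, `\1` only succeeds where that same text appears again.
`match` is anchored at position 0; if the pattern doesn't fit there, it returns None.
The match spans [0:4] → 'rnrn'.
Captured: group 1 = 'rn'.

'rnrn'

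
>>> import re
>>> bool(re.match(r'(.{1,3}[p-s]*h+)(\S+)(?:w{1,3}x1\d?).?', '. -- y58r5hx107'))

`re.match` won't scan ahead — the pattern has to work from the very first character.
Here position 0 doesn't satisfy it, so the call returns None, and `bool(None)` is False.

False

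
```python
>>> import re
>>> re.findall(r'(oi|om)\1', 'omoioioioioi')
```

['oi', 'oi']

`\1` is not a pattern — it's the concrete string captured by group 1, re-applied verbatim.
Scanning left to right: at [2:6] match 'oioi', group 1 = 'oi'; at [6:10] match 'oioi', group 1 = 'oi'.
`findall` collects group 1 from each match (2 total).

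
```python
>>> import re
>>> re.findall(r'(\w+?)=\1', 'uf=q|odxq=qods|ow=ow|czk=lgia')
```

['q', 'ow']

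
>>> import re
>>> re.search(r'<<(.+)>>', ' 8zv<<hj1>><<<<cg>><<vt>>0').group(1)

`search` walks the string left to right and returns the first match it finds.
The match spans [4:25] → '<<hj1>><<<<cg>><<vt>>'.
Captured: group 1 = 'hj1>><<<<cg>><<vt'.

'hj1>><<<<cg>><<vt'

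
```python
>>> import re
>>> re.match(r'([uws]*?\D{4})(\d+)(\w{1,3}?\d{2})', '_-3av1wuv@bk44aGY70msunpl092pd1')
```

`re.match` won't scan ahead — the pattern has to work from the very first character.
Here the pattern fails at index 0, so the call returns None.

None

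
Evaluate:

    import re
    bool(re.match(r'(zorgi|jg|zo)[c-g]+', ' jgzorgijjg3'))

`match` is anchored at position 0; if the pattern doesn't fit there, it returns None.
Here position 0 doesn't satisfy it, so the call returns None, and `bool(None)` is False.

False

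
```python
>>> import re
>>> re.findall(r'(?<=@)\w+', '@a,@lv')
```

The `(?=…)`/`(?<=…)` assertion just peeks at neighbouring text; it doesn't advance the match position.
Since nothing is captured, `findall` lists the 2 matched substrings directly.

['a', 'lv']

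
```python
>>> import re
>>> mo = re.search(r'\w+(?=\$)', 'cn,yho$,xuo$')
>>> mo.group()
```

'yho'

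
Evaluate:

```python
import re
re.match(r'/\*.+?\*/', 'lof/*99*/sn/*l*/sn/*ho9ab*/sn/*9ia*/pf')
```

`re.match` only tries the pattern at the start of the string.
Here the string doesn't start with a match, so the call returns None.

None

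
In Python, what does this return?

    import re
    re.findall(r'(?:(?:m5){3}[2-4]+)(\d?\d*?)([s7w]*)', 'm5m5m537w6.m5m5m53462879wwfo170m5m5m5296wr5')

The pattern matches the literal 'm5' repeated 3 times, then one or more of a character in [2-4] (non-capturing group); then optionally a digit, then zero or more of a digit (lazy) (captured); then zero or more of one of [s7w] (captured).
Walking the string: at [0:9] match 'm5m5m537w', groups = ('7', 'w'); at [11:20] match 'm5m5m5346', groups = ('6', ''); at [31:39] match 'm5m5m529', groups = ('9', '').
With 2 capturing groups, `findall` returns a 2-tuple per match.

[('7', 'w'), ('6', ''), ('9', '')]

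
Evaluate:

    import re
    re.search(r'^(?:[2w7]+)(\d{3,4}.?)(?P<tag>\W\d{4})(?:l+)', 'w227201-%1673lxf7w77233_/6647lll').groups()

('201-', '%1673')

Pattern: anchored at the start of the string; then one or more of one of [2w7] (non-capturing group); then 3 to 4 of a digit, then optionally any character (captured); then a non-word character, then exactly 4 of a digit (captured as 'tag'); then one or more of a literal 'l' (non-capturing group).
`re.search` scans for the first position where the pattern succeeds.
The match spans [0:14] → 'w227201-%1673l'.
Captured: group 1 = '201-', group 2 = '%1673'.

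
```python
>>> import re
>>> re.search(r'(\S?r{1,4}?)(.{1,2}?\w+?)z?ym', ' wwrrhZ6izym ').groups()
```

('wr', 'rhZ6i')

The pattern matches optionally a non-whitespace character, then 1 to 4 of a literal 'r' (lazy) (captured); then 1 to 2 of any character (lazy), then one or more of a word character (lazy) (captured); then optionally a literal 'z', then the literal 'ym'.
Because the quantifier is non-greedy, it stops expanding at the earliest point where the rest of the pattern can succeed.
`search` walks the string left to right and returns the first match it finds.
The match spans [2:12] → 'wrrhZ6izym'.
Captured: group 1 = 'wr', group 2 = 'rhZ6i'.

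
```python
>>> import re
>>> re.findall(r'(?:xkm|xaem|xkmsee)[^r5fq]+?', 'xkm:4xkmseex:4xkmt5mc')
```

Alternation tries branches left to right and keeps the first one that lets the overall match succeed at that position.
Scanning left to right: at [0:4] → 'xkm:'; at [5:9] → 'xkms'; at [14:18] → 'xkmt'.
With no groups in the pattern, `findall` gives back each whole match — 3 here.

['xkm:', 'xkms', 'xkmt']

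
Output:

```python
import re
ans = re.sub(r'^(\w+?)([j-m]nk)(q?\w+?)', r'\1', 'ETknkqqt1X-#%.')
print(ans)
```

With the lazy modifier that quantifier settles for the fewest repetitions that let the rest of the pattern succeed (the atoms after it are unaffected and can still be greedy).
The replacement refers to a captured group, so each match is rewritten using its own captured text.

ETt1X-#%.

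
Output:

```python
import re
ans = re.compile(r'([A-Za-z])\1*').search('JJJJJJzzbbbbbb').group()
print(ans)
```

After group 1 captures some text, `\1` only succeeds where that same text appears again.
The match spans [0:6] → 'JJJJJJ'.

JJJJJJ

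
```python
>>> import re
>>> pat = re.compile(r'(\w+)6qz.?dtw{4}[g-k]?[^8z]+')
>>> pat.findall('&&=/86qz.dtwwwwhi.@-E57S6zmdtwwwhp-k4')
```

Pattern: one or more of a word character (captured); then the literal '6qz', then optionally any character, then the literal 'dt'; then exactly 4 of a literal 'w', then optionally a character in [g-k]; then one or more of any character except [8z].
Scanning left to right: at [4:25] match '86qz.dtwwwwhi.@-E57S6', group 1 = '8'.
With a single group, `findall` returns only what that group captured — 1 item.

['8']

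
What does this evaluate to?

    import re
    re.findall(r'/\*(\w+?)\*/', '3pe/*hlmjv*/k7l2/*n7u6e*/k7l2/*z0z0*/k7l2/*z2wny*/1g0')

['hlmjv', 'n7u6e', 'z0z0', 'z2wny']

With a single group, `findall` returns only what that group captured — 4 items.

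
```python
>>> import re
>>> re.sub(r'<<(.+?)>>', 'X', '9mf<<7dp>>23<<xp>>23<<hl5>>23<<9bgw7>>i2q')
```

'9mfX23X23X23Xi2q'

A non-greedy quantifier consumes as few characters as it can — just enough that the remainder of the pattern still matches from where it stops; whatever follows it matches normally.
Each match is replaced by 'X'.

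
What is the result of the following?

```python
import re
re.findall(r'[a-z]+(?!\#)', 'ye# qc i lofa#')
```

['y', 'qc', 'i', 'lof']

The negative lookahead/lookbehind blocks any match where the forbidden context is present.
Walking the string: at [0:1] → 'y'; at [4:6] → 'qc'; at [7:8] → 'i'; at [9:12] → 'lof'.
`findall` yields the raw match text (4 of them) because the pattern has no groups.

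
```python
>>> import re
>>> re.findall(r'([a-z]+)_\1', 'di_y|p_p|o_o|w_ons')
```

['p', 'o']

The backreference `\1` re-matches whatever the first group consumed, character for character.
Walking the string: at [5:8] match 'p_p', group 1 = 'p'; at [9:12] match 'o_o', group 1 = 'o'.
Because there's exactly one group, `findall` drops the full match and keeps group 1 from each hit.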